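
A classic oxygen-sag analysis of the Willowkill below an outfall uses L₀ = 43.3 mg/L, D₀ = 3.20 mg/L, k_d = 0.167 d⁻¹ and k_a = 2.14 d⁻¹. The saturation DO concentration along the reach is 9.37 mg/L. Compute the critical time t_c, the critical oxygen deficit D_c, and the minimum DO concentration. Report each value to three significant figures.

At the critical point dD/dt = 0, so k_d L₀ e^(−k_d t) = k_a D. Substituting D(t) from the Streeter–Phelps equation and solving for t gives
t_c = ln[(k_a/k_d)(1 − D₀(k_a−k_d)/(k_d L₀))] / (k_a−k_d).
Here k_a−k_d = 1.973 d⁻¹ and 1 − D₀(k_a−k_d)/(k_d L₀) = 1 − 3.20×1.973/(0.167×43.3) = 0.1269, so
t_c = ln(12.81 × 0.1269) / 1.973 = 0.4861 / 1.973 = 0.2464 d.
L(t_c) = L₀ e^(−k_d t_c) = 43.3 × 0.9597 = 41.55 mg/L, and at the critical point k_a D_c = k_d L, so D_c = (0.167/2.14) × 41.55 = 3.243 mg/L.
Minimum DO = C_s − D_c = 9.37 − 3.243 = 6.127 mg/L.

t_c ≈ 0.246 d; D_c ≈ 3.24 mg/L; min DO ≈ 6.13 mg/L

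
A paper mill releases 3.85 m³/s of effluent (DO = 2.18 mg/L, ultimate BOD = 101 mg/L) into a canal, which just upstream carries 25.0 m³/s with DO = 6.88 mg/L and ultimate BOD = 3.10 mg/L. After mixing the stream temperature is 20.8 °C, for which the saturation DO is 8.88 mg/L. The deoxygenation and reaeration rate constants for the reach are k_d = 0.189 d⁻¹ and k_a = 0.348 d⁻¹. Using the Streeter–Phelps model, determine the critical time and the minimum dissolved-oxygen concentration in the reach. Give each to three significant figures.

Mixed DO = (25.0×6.88 + 3.85×2.18)/(25.0+3.85) = 180.4/28.85 = 6.253 mg/L.
Mixed L₀ = (25.0×3.10 + 3.85×101)/(28.85) = 466.4/28.85 = 16.16 mg/L.
Initial deficit D₀ = C_s − DO₀ = 8.88 − 6.253 = 2.627 mg/L.
t_c = (1/0.1590) ln[(0.348/0.189)(1 − 2.627×0.1590/(0.189×16.16))] = 6.289 × ln(1.590) = 2.915 d.
D_c = (0.189/0.348) × 16.16 × e^(−0.189×2.915) = 0.5431 × 16.16 × 0.5764 = 5.061 mg/L.
Minimum DO = 8.88 − 5.061 = 3.819 mg/L.

t_c ≈ 2.91 d; minimum DO ≈ 3.82 mg/L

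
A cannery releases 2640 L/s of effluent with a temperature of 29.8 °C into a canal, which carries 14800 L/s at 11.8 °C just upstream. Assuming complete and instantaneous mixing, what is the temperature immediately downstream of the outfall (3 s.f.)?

Flow-weighted mixing: C = (Q_r C_r + Q_w C_w)/(Q_r + Q_w)
= (14800×11.8 + 2640×29.8)/(14800 + 2640) = 253300/17440 = 14.52 °C.

14.5 °C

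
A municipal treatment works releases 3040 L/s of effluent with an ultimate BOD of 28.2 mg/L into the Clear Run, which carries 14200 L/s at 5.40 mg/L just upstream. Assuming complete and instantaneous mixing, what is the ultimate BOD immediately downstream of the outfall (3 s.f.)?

Flow-weighted mixing: C = (Q_r C_r + Q_w C_w)/(Q_r + Q_w)
= (14200×5.40 + 3040×28.2)/(14200 + 3040) = 162400/17240 = 9.420 mg/L.

9.42 mg/L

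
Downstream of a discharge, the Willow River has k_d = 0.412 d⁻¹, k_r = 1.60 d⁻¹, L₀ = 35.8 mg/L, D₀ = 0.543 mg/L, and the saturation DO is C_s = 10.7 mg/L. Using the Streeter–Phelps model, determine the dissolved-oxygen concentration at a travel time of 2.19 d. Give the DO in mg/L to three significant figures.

DO ≈ 6.02 mg/L

k_d L₀/(k_r−k_d) = 0.412×35.8/(1.60−0.412) = 14.75/1.188 = 12.42 mg/L.
e^(−k_d t) = e^(−0.412×2.190) = 0.4056; e^(−k_r t) = e^(−1.60×2.190) = 0.03008.
D = 12.42 × (0.4056 − 0.03008) + 0.543 × 0.03008 = 4.663 + 0.01633 = 4.679 mg/L.
DO = C_s − D = 10.7 − 4.679 = 6.021 mg/L.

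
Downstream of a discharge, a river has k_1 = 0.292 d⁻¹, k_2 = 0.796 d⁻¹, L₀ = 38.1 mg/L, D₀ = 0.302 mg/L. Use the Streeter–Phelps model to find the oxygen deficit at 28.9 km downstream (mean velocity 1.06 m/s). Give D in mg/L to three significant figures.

D ≈ 3.19 mg/L

Travel time t = x/v = 28.9 km / (1.06 m/s) = 28900 m / 1.06 m/s = 27260 s = 0.3156 d.
k_1 L₀/(k_2−k_1) = 0.292×38.1/(0.796−0.292) = 11.13/0.5040 = 22.07 mg/L.
e^(−k_1 t) = e^(−0.292×0.3156) = 0.9120; e^(−k_2 t) = e^(−0.796×0.3156) = 0.7779.
D = 22.07 × (0.9120 − 0.7779) + 0.302 × 0.7779 = 2.960 + 0.2349 = 3.195 mg/L.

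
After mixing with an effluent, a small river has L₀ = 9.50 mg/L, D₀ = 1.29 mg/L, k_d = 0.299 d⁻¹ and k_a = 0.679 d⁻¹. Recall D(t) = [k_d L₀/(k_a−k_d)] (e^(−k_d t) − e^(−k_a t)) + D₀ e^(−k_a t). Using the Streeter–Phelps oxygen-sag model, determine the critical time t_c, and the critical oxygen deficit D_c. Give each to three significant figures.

t_c = [1/(k_a−k_d)] ln[(k_a/k_d)(1 − D₀(k_a−k_d)/(k_d L₀))]
= [1/(0.679−0.299)] ln[(0.679/0.299)(1 − 1.29×0.3800/(0.299×9.50))]
= (1/0.3800) ln[2.271 × 0.8274] = 2.632 × ln(1.879) = 2.632 × 0.6307 = 1.660 d.
D_c = (k_d/k_a) L₀ e^(−k_d t_c) = (0.299/0.679) × 9.50 × e^(−0.299×1.660) = 0.4404 × 9.50 × 0.6088 = 2.547 mg/L.

t_c ≈ 1.66 d; D_c ≈ 2.55 mg/L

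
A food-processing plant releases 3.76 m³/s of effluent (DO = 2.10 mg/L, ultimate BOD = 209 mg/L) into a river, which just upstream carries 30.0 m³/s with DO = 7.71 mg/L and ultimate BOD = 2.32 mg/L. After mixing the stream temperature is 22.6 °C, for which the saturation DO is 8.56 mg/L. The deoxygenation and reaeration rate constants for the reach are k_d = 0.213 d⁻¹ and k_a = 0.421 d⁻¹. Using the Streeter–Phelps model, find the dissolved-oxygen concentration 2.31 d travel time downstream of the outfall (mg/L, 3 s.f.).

DO ≈ 1.95 mg/L

Mixed DO = (30.0×7.71 + 3.76×2.10)/(30.0+3.76) = 239.2/33.76 = 7.085 mg/L.
Mixed L₀ = (30.0×2.32 + 3.76×209)/(33.76) = 855.4/33.76 = 25.34 mg/L.
Initial deficit D₀ = C_s − DO₀ = 8.56 − 7.085 = 1.475 mg/L.
D(2.31) = [0.213×25.34/(0.421−0.213)](e^(−0.213×2.31) − e^(−0.421×2.31)) + 1.475 e^(−0.421×2.31)
= 25.95 × (0.6114 − 0.3781) + 1.475 × 0.3781 = 6.610 mg/L.
DO = 8.56 − 6.610 = 1.950 mg/L.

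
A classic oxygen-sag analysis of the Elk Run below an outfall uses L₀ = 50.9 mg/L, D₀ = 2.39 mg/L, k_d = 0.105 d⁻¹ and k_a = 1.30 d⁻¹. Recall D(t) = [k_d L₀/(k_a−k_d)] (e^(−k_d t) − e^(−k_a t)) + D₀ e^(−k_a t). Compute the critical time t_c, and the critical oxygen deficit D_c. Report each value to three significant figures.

With k_a/k_d = 12.38 and 1 − D₀(k_a−k_d)/(k_d L₀) = 0.4656,
t_c = ln(12.38 × 0.4656) / (1.30 − 0.105) = ln(5.765) / 1.195 = 1.752/1.195 = 1.466 d.
D_c = (k_d/k_a) L₀ e^(−k_d t_c) = (0.105/1.30) × 50.9 × e^(−0.105×1.466) = 0.08077 × 50.9 × 0.8573 = 3.525 mg/L.

t_c ≈ 1.47 d; D_c ≈ 3.52 mg/L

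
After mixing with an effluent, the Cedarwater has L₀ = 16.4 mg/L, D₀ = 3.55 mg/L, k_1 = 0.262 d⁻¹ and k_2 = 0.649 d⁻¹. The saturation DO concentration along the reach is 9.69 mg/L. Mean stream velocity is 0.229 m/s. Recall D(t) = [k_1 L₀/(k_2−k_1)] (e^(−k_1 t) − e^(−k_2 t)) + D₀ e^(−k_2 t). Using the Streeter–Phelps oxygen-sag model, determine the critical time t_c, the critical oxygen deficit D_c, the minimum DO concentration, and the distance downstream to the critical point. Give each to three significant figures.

With k_2/k_1 = 2.477 and 1 − D₀(k_2−k_1)/(k_1 L₀) = 0.6803,
t_c = ln(2.477 × 0.6803) / (0.649 − 0.262) = ln(1.685) / 0.3870 = 0.5218/0.3870 = 1.348 d.
D_c = (k_1/k_2) L₀ e^(−k_1 t_c) = (0.262/0.649) × 16.4 × e^(−0.262×1.348) = 0.4037 × 16.4 × 0.7024 = 4.650 mg/L.
Minimum DO = C_s − D_c = 9.69 − 4.650 = 5.040 mg/L.
x_c = v t_c = 0.229 m/s × 1.348 d × 86400 s/d = 26680 m ≈ 26.7 km.

t_c ≈ 1.35 d; D_c ≈ 4.65 mg/L; min DO ≈ 5.04 mg/L; x_c ≈ 26.7 km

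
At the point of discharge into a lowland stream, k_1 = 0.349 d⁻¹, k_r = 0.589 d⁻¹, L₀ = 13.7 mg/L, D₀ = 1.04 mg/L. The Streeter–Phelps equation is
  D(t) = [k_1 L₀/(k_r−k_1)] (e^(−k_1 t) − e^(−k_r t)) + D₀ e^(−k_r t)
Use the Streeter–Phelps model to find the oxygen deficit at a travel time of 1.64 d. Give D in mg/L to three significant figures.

D ≈ 4.05 mg/L

k_1 L₀/(k_r−k_1) = 0.349×13.7/(0.589−0.349) = 4.781/0.2400 = 19.92 mg/L.
e^(−k_1 t) = e^(−0.349×1.640) = 0.5642; e^(−k_r t) = e^(−0.589×1.640) = 0.3806.
D = 19.92 × (0.5642 − 0.3806) + 1.04 × 0.3806 = 3.657 + 0.3958 = 4.053 mg/L.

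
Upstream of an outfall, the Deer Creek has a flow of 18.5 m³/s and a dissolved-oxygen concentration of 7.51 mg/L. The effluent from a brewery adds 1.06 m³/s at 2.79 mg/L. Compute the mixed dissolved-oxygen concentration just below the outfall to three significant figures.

7.25 mg/L

Flow-weighted mixing: C = (Q_r C_r + Q_w C_w)/(Q_r + Q_w)
= (18.5×7.51 + 1.06×2.79)/(18.5 + 1.06) = 141.9/19.56 = 7.254 mg/L.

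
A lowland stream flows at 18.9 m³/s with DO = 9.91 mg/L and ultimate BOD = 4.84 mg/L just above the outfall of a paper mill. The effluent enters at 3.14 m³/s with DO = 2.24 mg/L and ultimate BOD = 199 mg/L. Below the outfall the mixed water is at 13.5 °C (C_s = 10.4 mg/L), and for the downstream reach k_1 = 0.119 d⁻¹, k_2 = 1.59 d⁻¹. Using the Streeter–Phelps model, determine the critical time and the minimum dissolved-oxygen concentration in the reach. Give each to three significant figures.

t_c ≈ 1.14 d; minimum DO ≈ 8.28 mg/L

Mixed DO = (18.9×9.91 + 3.14×2.24)/(18.9+3.14) = 194.3/22.04 = 8.817 mg/L.
Mixed L₀ = (18.9×4.84 + 3.14×199)/(22.04) = 716.3/22.04 = 32.50 mg/L.
Initial deficit D₀ = C_s − DO₀ = 10.4 − 8.817 = 1.583 mg/L.
t_c = (1/1.471) ln[(1.59/0.119)(1 − 1.583×1.471/(0.119×32.50))] = 0.6798 × ln(5.318) = 1.136 d.
D_c = (0.119/1.59) × 32.50 × e^(−0.119×1.136) = 0.07484 × 32.50 × 0.8735 = 2.125 mg/L.
Minimum DO = 10.4 − 2.125 = 8.275 mg/L.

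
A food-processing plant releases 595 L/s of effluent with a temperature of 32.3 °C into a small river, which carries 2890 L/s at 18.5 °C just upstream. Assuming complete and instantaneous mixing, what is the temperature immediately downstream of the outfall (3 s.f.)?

20.9 °C

Flow-weighted mixing: C = (Q_r C_r + Q_w C_w)/(Q_r + Q_w)
= (2890×18.5 + 595×32.3)/(2890 + 595) = 72680/3485 = 20.86 °C.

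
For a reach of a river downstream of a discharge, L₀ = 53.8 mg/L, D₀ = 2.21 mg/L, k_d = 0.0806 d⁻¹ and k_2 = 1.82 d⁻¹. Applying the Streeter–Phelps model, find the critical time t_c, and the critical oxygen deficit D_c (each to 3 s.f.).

t_c ≈ 0.541 d; D_c ≈ 2.28 mg/L

With k_2/k_d = 22.58 and 1 − D₀(k_2−k_d)/(k_d L₀) = 0.1135,
t_c = ln(22.58 × 0.1135) / (1.82 − 0.0806) = ln(2.563) / 1.739 = 0.9412/1.739 = 0.5411 d.
L(t_c) = L₀ e^(−k_d t_c) = 53.8 × 0.9573 = 51.50 mg/L, and at the critical point k_2 D_c = k_d L, so D_c = (0.0806/1.82) × 51.50 = 2.281 mg/L.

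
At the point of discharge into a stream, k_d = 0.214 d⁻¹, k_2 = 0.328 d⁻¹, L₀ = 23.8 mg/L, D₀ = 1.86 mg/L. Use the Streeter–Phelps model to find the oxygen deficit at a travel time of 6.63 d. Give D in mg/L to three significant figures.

D ≈ 5.95 mg/L

k_d L₀/(k_2−k_d) = 0.214×23.8/(0.328−0.214) = 5.093/0.1140 = 44.68 mg/L.
e^(−k_d t) = e^(−0.214×6.630) = 0.2420; e^(−k_2 t) = e^(−0.328×6.630) = 0.1136.
D = 44.68 × (0.2420 − 0.1136) + 1.86 × 0.1136 = 5.734 + 0.2114 = 5.946 mg/L.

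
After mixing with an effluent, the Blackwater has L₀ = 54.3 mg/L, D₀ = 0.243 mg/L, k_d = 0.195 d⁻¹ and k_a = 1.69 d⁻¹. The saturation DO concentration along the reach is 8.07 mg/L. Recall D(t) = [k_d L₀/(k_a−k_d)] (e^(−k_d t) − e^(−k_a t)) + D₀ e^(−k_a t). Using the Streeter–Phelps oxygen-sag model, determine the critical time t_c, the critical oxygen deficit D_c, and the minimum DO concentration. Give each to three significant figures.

t_c ≈ 1.42 d; D_c ≈ 4.75 mg/L; min DO ≈ 3.32 mg/L

With k_a/k_d = 8.667 and 1 − D₀(k_a−k_d)/(k_d L₀) = 0.9657,
t_c = ln(8.667 × 0.9657) / (1.69 − 0.195) = ln(8.369) / 1.495 = 2.125/1.495 = 1.421 d.
L(t_c) = L₀ e^(−k_d t_c) = 54.3 × 0.7580 = 41.16 mg/L, and at the critical point k_a D_c = k_d L, so D_c = (0.195/1.69) × 41.16 = 4.749 mg/L.
Minimum DO = C_s − D_c = 8.07 − 4.749 = 3.321 mg/L.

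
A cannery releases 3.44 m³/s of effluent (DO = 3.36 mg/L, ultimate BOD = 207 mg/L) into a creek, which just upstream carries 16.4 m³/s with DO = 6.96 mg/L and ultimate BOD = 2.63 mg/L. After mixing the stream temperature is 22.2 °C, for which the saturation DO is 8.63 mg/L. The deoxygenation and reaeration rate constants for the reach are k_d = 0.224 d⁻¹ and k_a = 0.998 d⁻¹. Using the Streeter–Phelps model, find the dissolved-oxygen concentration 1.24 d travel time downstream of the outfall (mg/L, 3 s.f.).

DO ≈ 2.82 mg/L

Mixed DO = (16.4×6.96 + 3.44×3.36)/(16.4+3.44) = 125.7/19.84 = 6.336 mg/L.
Mixed L₀ = (16.4×2.63 + 3.44×207)/(19.84) = 755.2/19.84 = 38.07 mg/L.
Initial deficit D₀ = C_s − DO₀ = 8.63 − 6.336 = 2.294 mg/L.
D(1.24) = [0.224×38.07/(0.998−0.224)](e^(−0.224×1.24) − e^(−0.998×1.24)) + 2.294 e^(−0.998×1.24)
= 11.02 × (0.7575 − 0.2901) + 2.294 × 0.2901 = 5.814 mg/L.
DO = 8.63 − 5.814 = 2.816 mg/L.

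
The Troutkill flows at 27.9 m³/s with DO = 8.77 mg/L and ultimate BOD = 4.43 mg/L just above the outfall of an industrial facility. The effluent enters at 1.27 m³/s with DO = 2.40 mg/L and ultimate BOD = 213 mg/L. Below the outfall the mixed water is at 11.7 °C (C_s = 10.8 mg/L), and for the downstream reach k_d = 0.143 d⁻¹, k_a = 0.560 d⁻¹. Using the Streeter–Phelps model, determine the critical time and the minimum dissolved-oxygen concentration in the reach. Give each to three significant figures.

t_c ≈ 1.62 d; minimum DO ≈ 8.06 mg/L

Mixed DO = (27.9×8.77 + 1.27×2.40)/(27.9+1.27) = 247.7/29.17 = 8.493 mg/L.
Mixed L₀ = (27.9×4.43 + 1.27×213)/(29.17) = 394.1/29.17 = 13.51 mg/L.
Initial deficit D₀ = C_s − DO₀ = 10.8 − 8.493 = 2.307 mg/L.
t_c = (1/0.4170) ln[(0.560/0.143)(1 − 2.307×0.4170/(0.143×13.51))] = 2.398 × ln(1.966) = 1.621 d.
D_c = (0.143/0.560) × 13.51 × e^(−0.143×1.621) = 0.2554 × 13.51 × 0.7931 = 2.736 mg/L.
Minimum DO = 10.8 − 2.736 = 8.064 mg/L.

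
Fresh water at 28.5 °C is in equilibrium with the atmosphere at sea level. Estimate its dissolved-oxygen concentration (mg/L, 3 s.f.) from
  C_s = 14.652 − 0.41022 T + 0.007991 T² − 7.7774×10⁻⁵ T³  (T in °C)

C_s ≈ 7.65 mg/L

C_s = 14.652 − 0.41022×28.5 + 0.007991×28.5² − 7.7774×10⁻⁵×28.5³ = 7.651 mg/L.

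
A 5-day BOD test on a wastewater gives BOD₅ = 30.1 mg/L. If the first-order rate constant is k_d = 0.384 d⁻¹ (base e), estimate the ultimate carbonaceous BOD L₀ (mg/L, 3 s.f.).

BOD₅ = L₀(1 − e^(−5k_d)) ⇒ L₀ = BOD₅ / (1 − e^(−5×0.384))
= 30.1 / (1 − 0.1466) = 30.1 / 0.8534 = 35.27 mg/L.

L₀ ≈ 35.3 mg/L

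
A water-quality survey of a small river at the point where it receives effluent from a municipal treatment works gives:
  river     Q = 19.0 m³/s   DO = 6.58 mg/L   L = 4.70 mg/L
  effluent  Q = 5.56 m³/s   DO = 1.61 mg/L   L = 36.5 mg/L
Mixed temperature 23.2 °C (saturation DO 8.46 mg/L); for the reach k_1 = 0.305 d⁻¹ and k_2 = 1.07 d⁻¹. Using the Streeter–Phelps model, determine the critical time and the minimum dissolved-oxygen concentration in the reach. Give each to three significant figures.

Mixed DO = (19.0×6.58 + 5.56×1.61)/(19.0+5.56) = 134.0/24.56 = 5.455 mg/L.
Mixed L₀ = (19.0×4.70 + 5.56×36.5)/(24.56) = 292.2/24.56 = 11.90 mg/L.
Initial deficit D₀ = C_s − DO₀ = 8.46 − 5.455 = 3.005 mg/L.
t_c = (1/0.7650) ln[(1.07/0.305)(1 − 3.005×0.7650/(0.305×11.90))] = 1.307 × ln(1.286) = 0.3287 d.
D_c = (0.305/1.07) × 11.90 × e^(−0.305×0.3287) = 0.2850 × 11.90 × 0.9046 = 3.068 mg/L.
Minimum DO = 8.46 − 3.068 = 5.392 mg/L.

t_c ≈ 0.329 d; minimum DO ≈ 5.39 mg/L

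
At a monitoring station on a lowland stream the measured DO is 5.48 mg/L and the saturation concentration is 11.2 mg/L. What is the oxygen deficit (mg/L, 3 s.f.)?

D = C_s − C = 11.2 − 5.48 = 5.72 mg/L.

D ≈ 5.72 mg/L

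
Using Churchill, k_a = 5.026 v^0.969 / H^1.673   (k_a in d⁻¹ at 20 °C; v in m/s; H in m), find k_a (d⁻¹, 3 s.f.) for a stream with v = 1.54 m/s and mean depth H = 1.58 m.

k_a = 5.026 × 1.54^0.969 / 1.58^1.673 = 5.026 × 1.520 / 2.150 = 3.553 d⁻¹.

k_a ≈ 3.55 d⁻¹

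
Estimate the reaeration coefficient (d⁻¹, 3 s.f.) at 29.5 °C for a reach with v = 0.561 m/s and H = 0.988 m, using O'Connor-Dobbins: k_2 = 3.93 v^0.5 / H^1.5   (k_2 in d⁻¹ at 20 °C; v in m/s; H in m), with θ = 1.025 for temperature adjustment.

k_2 ≈ 3.79 d⁻¹

k_2(20) = 3.93 × 0.561^0.5 / 0.988^1.5 = 3.93 × 0.7490 / 0.9821 = 2.997 d⁻¹.
k_2(29.5) = 2.997 × 1.025^(29.5−20) = 2.997 × 1.264 = 3.790 d⁻¹.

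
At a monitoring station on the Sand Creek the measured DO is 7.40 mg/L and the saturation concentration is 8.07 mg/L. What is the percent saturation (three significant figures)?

% saturation = C/C_s × 100 = 7.40/8.07 × 100 = 91.7 %.

91.7 % saturation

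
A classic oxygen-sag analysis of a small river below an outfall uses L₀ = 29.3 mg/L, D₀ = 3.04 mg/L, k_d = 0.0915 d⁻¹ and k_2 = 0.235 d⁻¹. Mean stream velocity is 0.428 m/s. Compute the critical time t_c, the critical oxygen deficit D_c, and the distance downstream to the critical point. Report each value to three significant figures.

t_c = [1/(k_2−k_d)] ln[(k_2/k_d)(1 − D₀(k_2−k_d)/(k_d L₀))]
= [1/(0.235−0.0915)] ln[(0.235/0.0915)(1 − 3.04×0.1435/(0.0915×29.3))]
= (1/0.1435) ln[2.568 × 0.8373] = 6.969 × ln(2.150) = 6.969 × 0.7657 = 5.336 d.
L(t_c) = L₀ e^(−k_d t_c) = 29.3 × 0.6137 = 17.98 mg/L, and at the critical point k_2 D_c = k_d L, so D_c = (0.0915/0.235) × 17.98 = 7.002 mg/L.
x_c = v t_c = 0.428 m/s × 5.336 d × 86400 s/d = 197300 m ≈ 197 km.

t_c ≈ 5.34 d; D_c ≈ 7.00 mg/L; x_c ≈ 197 km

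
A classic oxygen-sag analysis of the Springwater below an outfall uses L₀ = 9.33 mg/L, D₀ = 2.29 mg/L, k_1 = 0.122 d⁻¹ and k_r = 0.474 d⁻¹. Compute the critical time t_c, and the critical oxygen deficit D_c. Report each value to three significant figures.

t_c ≈ 0.357 d; D_c ≈ 2.30 mg/L

At the critical point dD/dt = 0, so k_1 L₀ e^(−k_1 t) = k_r D. Substituting D(t) from the Streeter–Phelps equation and solving for t gives
t_c = ln[(k_r/k_1)(1 − D₀(k_r−k_1)/(k_1 L₀))] / (k_r−k_1).
Here k_r−k_1 = 0.3520 d⁻¹ and 1 − D₀(k_r−k_1)/(k_1 L₀) = 1 − 2.29×0.3520/(0.122×9.33) = 0.2918, so
t_c = ln(3.885 × 0.2918) / 0.3520 = 0.1256 / 0.3520 = 0.3568 d.
D_c = (k_1/k_r) L₀ e^(−k_1 t_c) = (0.122/0.474) × 9.33 × e^(−0.122×0.3568) = 0.2574 × 9.33 × 0.9574 = 2.299 mg/L.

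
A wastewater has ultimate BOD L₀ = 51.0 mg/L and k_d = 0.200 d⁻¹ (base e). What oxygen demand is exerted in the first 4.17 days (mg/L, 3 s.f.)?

y ≈ 28.9 mg/L

y_t = L₀(1 − e^(−k_d t)) = 51.0 × (1 − e^(−0.200×4.17))
= 51.0 × (1 − 0.4343) = 51.0 × 0.5657 = 28.85 mg/L.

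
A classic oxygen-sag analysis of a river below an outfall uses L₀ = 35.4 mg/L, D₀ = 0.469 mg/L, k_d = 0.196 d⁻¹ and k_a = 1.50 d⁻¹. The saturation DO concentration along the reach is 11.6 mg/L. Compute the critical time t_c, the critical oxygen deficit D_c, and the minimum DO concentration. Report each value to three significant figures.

t_c ≈ 1.49 d; D_c ≈ 3.45 mg/L; min DO ≈ 8.15 mg/L

With k_a/k_d = 7.653 and 1 − D₀(k_a−k_d)/(k_d L₀) = 0.9119,
t_c = ln(7.653 × 0.9119) / (1.50 − 0.196) = ln(6.978) / 1.304 = 1.943/1.304 = 1.490 d.
L(t_c) = L₀ e^(−k_d t_c) = 35.4 × 0.7468 = 26.44 mg/L, and at the critical point k_a D_c = k_d L, so D_c = (0.196/1.50) × 26.44 = 3.454 mg/L.
Minimum DO = C_s − D_c = 11.6 − 3.454 = 8.146 mg/L.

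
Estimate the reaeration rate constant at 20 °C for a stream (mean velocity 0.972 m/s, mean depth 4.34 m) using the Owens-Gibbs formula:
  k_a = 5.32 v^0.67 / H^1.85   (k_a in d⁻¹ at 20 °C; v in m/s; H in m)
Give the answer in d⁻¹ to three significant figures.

k_a ≈ 0.345 d⁻¹

k_a = 5.32 × 0.972^0.67 / 4.34^1.85 = 5.32 × 0.9812 / 15.11 = 0.3454 d⁻¹.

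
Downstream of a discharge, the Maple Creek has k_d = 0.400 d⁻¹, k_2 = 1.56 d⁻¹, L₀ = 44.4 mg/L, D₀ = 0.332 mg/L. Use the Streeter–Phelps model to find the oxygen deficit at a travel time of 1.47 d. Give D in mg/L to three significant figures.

D ≈ 6.99 mg/L

k_d L₀/(k_2−k_d) = 0.400×44.4/(1.56−0.400) = 17.76/1.160 = 15.31 mg/L.
e^(−k_d t) = e^(−0.400×1.470) = 0.5554; e^(−k_2 t) = e^(−1.56×1.470) = 0.1009.
D = 15.31 × (0.5554 − 0.1009) + 0.332 × 0.1009 = 6.958 + 0.03351 = 6.992 mg/L.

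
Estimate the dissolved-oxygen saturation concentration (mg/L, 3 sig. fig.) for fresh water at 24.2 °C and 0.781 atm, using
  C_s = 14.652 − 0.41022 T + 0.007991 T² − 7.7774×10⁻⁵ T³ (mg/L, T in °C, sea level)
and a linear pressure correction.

At sea level: C_s = 14.652 − 0.41022×24.2 + 0.007991×24.2² − 7.7774×10⁻⁵×24.2³ = 8.302 mg/L.
Pressure correction: C_s' = 8.302 × 0.781 = 6.484 mg/L.

C_s ≈ 6.48 mg/L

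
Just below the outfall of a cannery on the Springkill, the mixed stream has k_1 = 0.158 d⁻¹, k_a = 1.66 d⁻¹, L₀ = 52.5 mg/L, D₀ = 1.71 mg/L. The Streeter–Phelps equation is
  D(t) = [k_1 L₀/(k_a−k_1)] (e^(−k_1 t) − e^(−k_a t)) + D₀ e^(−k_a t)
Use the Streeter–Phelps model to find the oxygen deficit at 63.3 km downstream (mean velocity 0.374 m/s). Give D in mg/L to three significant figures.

D ≈ 3.90 mg/L

Travel time t = x/v = 63.3 km / (0.374 m/s) = 63300 m / 0.374 m/s = 169300 s = 1.959 d.
k_1 L₀/(k_a−k_1) = 0.158×52.5/(1.66−0.158) = 8.295/1.502 = 5.523 mg/L.
e^(−k_1 t) = e^(−0.158×1.959) = 0.7338; e^(−k_a t) = e^(−1.66×1.959) = 0.03870.
D = 5.523 × (0.7338 − 0.03870) + 1.71 × 0.03870 = 3.839 + 0.06618 = 3.905 mg/L.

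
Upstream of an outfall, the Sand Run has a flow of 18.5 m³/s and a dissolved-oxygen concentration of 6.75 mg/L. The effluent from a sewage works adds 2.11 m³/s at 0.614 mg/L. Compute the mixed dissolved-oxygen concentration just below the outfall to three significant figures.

6.12 mg/L

Flow-weighted mixing: C = (Q_r C_r + Q_w C_w)/(Q_r + Q_w)
= (18.5×6.75 + 2.11×0.614)/(18.5 + 2.11) = 126.2/20.61 = 6.122 mg/L.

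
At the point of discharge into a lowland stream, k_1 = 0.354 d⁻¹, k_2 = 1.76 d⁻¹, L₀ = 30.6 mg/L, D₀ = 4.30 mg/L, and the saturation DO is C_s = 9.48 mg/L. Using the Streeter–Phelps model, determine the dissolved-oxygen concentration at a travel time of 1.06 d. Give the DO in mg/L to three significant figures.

DO ≈ 4.71 mg/L

k_1 L₀/(k_2−k_1) = 0.354×30.6/(1.76−0.354) = 10.83/1.406 = 7.704 mg/L.
e^(−k_1 t) = e^(−0.354×1.060) = 0.6871; e^(−k_2 t) = e^(−1.76×1.060) = 0.1548.
D = 7.704 × (0.6871 − 0.1548) + 4.30 × 0.1548 = 4.101 + 0.6657 = 4.767 mg/L.
DO = C_s − D = 9.48 − 4.767 = 4.713 mg/L.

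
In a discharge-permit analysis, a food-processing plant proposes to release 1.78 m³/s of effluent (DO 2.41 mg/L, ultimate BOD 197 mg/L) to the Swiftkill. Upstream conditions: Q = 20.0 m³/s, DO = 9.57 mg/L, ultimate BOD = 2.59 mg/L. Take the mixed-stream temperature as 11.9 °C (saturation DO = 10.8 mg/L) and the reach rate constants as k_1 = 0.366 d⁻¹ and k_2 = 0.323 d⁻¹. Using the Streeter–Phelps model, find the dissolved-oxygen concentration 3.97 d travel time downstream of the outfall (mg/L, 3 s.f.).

DO ≈ 3.45 mg/L

Mixed DO = (20.0×9.57 + 1.78×2.41)/(20.0+1.78) = 195.7/21.78 = 8.985 mg/L.
Mixed L₀ = (20.0×2.59 + 1.78×197)/(21.78) = 402.5/21.78 = 18.48 mg/L.
Initial deficit D₀ = C_s − DO₀ = 10.8 − 8.985 = 1.815 mg/L.
D(3.97) = [0.366×18.48/(0.323−0.366)](e^(−0.366×3.97) − e^(−0.323×3.97)) + 1.815 e^(−0.323×3.97)
= -157.3 × (0.2339 − 0.2774) + 1.815 × 0.2774 = 7.350 mg/L.
DO = 10.8 − 7.350 = 3.450 mg/L.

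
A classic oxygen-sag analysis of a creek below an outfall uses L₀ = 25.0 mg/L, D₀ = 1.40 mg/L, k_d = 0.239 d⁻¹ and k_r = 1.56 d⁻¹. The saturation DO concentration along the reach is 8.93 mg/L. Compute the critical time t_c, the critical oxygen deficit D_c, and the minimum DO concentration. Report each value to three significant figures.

t_c ≈ 1.14 d; D_c ≈ 2.92 mg/L; min DO ≈ 6.01 mg/L

With k_r/k_d = 6.527 and 1 − D₀(k_r−k_d)/(k_d L₀) = 0.6905,
t_c = ln(6.527 × 0.6905) / (1.56 − 0.239) = ln(4.507) / 1.321 = 1.506/1.321 = 1.140 d.
L(t_c) = L₀ e^(−k_d t_c) = 25.0 × 0.7616 = 19.04 mg/L, and at the critical point k_r D_c = k_d L, so D_c = (0.239/1.56) × 19.04 = 2.917 mg/L.
Minimum DO = C_s − D_c = 8.93 − 2.917 = 6.013 mg/L.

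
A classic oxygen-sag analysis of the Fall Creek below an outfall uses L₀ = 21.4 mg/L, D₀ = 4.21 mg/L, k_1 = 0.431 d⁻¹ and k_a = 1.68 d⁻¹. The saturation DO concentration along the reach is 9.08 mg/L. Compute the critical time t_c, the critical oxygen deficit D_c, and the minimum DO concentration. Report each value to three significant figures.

t_c ≈ 0.413 d; D_c ≈ 4.59 mg/L; min DO ≈ 4.49 mg/L

With k_a/k_1 = 3.898 and 1 − D₀(k_a−k_1)/(k_1 L₀) = 0.4299,
t_c = ln(3.898 × 0.4299) / (1.68 − 0.431) = ln(1.676) / 1.249 = 0.5162/1.249 = 0.4133 d.
D_c = (k_1/k_a) L₀ e^(−k_1 t_c) = (0.431/1.68) × 21.4 × e^(−0.431×0.4133) = 0.2565 × 21.4 × 0.8368 = 4.594 mg/L.
Minimum DO = C_s − D_c = 9.08 − 4.594 = 4.486 mg/L.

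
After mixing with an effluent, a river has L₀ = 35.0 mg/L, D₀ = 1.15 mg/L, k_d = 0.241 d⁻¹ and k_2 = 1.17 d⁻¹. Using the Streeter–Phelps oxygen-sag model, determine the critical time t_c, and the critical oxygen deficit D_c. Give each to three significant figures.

With k_2/k_d = 4.855 and 1 − D₀(k_2−k_d)/(k_d L₀) = 0.8733,
t_c = ln(4.855 × 0.8733) / (1.17 − 0.241) = ln(4.240) / 0.9290 = 1.445/0.9290 = 1.555 d.
D_c = (k_d/k_2) L₀ e^(−k_d t_c) = (0.241/1.17) × 35.0 × e^(−0.241×1.555) = 0.2060 × 35.0 × 0.6875 = 4.956 mg/L.

t_c ≈ 1.55 d; D_c ≈ 4.96 mg/L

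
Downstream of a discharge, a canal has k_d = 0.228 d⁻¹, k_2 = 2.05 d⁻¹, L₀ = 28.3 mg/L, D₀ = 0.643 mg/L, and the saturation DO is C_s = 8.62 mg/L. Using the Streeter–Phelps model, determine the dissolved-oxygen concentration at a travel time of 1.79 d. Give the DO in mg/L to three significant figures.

k_d L₀/(k_2−k_d) = 0.228×28.3/(2.05−0.228) = 6.452/1.822 = 3.541 mg/L.
e^(−k_d t) = e^(−0.228×1.790) = 0.6649; e^(−k_2 t) = e^(−2.05×1.790) = 0.02549.
D = 3.541 × (0.6649 − 0.02549) + 0.643 × 0.02549 = 2.264 + 0.01639 = 2.281 mg/L.
DO = C_s − D = 8.62 − 2.281 = 6.339 mg/L.

DO ≈ 6.34 mg/L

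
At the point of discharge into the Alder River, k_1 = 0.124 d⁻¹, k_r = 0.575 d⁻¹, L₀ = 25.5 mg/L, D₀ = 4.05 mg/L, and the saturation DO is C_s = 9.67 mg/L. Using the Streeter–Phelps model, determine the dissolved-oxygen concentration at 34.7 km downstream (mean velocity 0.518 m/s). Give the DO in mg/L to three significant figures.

DO ≈ 5.20 mg/L

Travel time t = x/v = 34.7 km / (0.518 m/s) = 34700 m / 0.518 m/s = 66990 s = 0.7753 d.
k_1 L₀/(k_r−k_1) = 0.124×25.5/(0.575−0.124) = 3.162/0.4510 = 7.011 mg/L.
e^(−k_1 t) = e^(−0.124×0.7753) = 0.9083; e^(−k_r t) = e^(−0.575×0.7753) = 0.6403.
D = 7.011 × (0.9083 − 0.6403) + 4.05 × 0.6403 = 1.879 + 2.593 = 4.472 mg/L.
DO = C_s − D = 9.67 − 4.472 = 5.198 mg/L.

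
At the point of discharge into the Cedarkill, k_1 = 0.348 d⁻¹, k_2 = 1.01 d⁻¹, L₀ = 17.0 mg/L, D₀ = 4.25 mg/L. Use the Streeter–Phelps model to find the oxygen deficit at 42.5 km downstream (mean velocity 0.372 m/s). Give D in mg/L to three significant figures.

D ≈ 4.41 mg/L

Travel time t = x/v = 42.5 km / (0.372 m/s) = 42500 m / 0.372 m/s = 114200 s = 1.322 d.
k_1 L₀/(k_2−k_1) = 0.348×17.0/(1.01−0.348) = 5.916/0.6620 = 8.937 mg/L.
e^(−k_1 t) = e^(−0.348×1.322) = 0.6312; e^(−k_2 t) = e^(−1.01×1.322) = 0.2630.
D = 8.937 × (0.6312 − 0.2630) + 4.25 × 0.2630 = 3.290 + 1.118 = 4.408 mg/L.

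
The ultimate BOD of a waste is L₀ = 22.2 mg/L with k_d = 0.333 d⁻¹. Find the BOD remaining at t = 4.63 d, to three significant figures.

L ≈ 4.75 mg/L

L_t = L₀ e^(−k_d t) = 22.2 × e^(−0.333×4.63) = 22.2 × 0.2140 = 4.751 mg/L.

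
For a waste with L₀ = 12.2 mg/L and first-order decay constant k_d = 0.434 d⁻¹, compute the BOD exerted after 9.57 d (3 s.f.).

y_t = L₀(1 − e^(−k_d t)) = 12.2 × (1 − e^(−0.434×9.57))
= 12.2 × (1 − 0.01571) = 12.2 × 0.9843 = 12.01 mg/L.

y ≈ 12.0 mg/L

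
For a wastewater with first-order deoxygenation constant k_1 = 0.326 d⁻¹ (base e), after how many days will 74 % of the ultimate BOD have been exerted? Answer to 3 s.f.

t ≈ 4.13 d

y/L₀ = 1 − e^(−k_1 t) = 0.74 ⇒ e^(−k_1 t) = 0.260
t = −ln(0.260) / 0.326 = 1.347 / 0.326 = 4.132 d.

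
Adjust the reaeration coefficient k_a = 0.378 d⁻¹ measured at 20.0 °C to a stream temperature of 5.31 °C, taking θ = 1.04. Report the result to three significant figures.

k_a ≈ 0.212 d⁻¹

k_a(T₂) = k_a(T₁) · θ^(T₂−T₁) = 0.378 × 1.04^(5.31−20.0)
= 0.378 × 1.04^-14.7 = 0.378 × 0.5621 = 0.2125 d⁻¹.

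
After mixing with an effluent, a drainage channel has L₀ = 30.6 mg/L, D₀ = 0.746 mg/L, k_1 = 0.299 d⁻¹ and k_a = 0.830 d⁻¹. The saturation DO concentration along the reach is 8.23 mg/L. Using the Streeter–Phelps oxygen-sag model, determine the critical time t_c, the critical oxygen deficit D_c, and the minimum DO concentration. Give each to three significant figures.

t_c ≈ 1.84 d; D_c ≈ 6.36 mg/L; min DO ≈ 1.87 mg/L

At the critical point dD/dt = 0, so k_1 L₀ e^(−k_1 t) = k_a D. Substituting D(t) from the Streeter–Phelps equation and solving for t gives
t_c = ln[(k_a/k_1)(1 − D₀(k_a−k_1)/(k_1 L₀))] / (k_a−k_1).
Here k_a−k_1 = 0.5310 d⁻¹ and 1 − D₀(k_a−k_1)/(k_1 L₀) = 1 − 0.746×0.5310/(0.299×30.6) = 0.9567, so
t_c = ln(2.776 × 0.9567) / 0.5310 = 0.9767 / 0.5310 = 1.839 d.
D_c = (k_1/k_a) L₀ e^(−k_1 t_c) = (0.299/0.830) × 30.6 × e^(−0.299×1.839) = 0.3602 × 30.6 × 0.5770 = 6.360 mg/L.
Minimum DO = C_s − D_c = 8.23 − 6.360 = 1.870 mg/L.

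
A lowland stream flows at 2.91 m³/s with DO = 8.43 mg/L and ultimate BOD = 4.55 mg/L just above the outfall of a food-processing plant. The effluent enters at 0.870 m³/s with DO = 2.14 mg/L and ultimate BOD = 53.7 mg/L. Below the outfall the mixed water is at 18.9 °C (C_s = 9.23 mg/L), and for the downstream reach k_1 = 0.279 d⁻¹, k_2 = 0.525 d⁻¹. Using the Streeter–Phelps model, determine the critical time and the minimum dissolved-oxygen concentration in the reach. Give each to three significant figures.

Mixed DO = (2.91×8.43 + 0.870×2.14)/(2.91+0.870) = 26.39/3.780 = 6.982 mg/L.
Mixed L₀ = (2.91×4.55 + 0.870×53.7)/(3.780) = 59.96/3.780 = 15.86 mg/L.
Initial deficit D₀ = C_s − DO₀ = 9.23 − 6.982 = 2.248 mg/L.
t_c = (1/0.2460) ln[(0.525/0.279)(1 − 2.248×0.2460/(0.279×15.86))] = 4.065 × ln(1.647) = 2.027 d.
D_c = (0.279/0.525) × 15.86 × e^(−0.279×2.027) = 0.5314 × 15.86 × 0.5680 = 4.788 mg/L.
Minimum DO = 9.23 − 4.788 = 4.442 mg/L.

t_c ≈ 2.03 d; minimum DO ≈ 4.44 mg/L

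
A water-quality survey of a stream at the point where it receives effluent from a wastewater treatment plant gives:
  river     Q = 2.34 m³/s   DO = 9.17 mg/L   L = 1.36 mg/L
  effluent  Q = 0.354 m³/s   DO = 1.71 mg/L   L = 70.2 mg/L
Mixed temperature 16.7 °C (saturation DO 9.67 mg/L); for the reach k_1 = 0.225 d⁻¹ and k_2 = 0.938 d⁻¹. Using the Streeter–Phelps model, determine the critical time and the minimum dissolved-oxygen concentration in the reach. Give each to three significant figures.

t_c ≈ 1.16 d; minimum DO ≈ 7.75 mg/L

Mixed DO = (2.34×9.17 + 0.354×1.71)/(2.34+0.354) = 22.06/2.694 = 8.190 mg/L.
Mixed L₀ = (2.34×1.36 + 0.354×70.2)/(2.694) = 28.03/2.694 = 10.41 mg/L.
Initial deficit D₀ = C_s − DO₀ = 9.67 − 8.190 = 1.480 mg/L.
t_c = (1/0.7130) ln[(0.938/0.225)(1 − 1.480×0.7130/(0.225×10.41))] = 1.403 × ln(2.290) = 1.162 d.
D_c = (0.225/0.938) × 10.41 × e^(−0.225×1.162) = 0.2399 × 10.41 × 0.7700 = 1.922 mg/L.
Minimum DO = 9.67 − 1.922 = 7.748 mg/L.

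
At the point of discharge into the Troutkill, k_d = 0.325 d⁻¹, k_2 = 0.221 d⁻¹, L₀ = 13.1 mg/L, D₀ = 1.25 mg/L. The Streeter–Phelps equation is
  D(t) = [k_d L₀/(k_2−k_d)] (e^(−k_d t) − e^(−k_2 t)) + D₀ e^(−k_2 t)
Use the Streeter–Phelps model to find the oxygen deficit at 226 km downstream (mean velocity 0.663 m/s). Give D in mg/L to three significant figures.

D ≈ 6.28 mg/L

Travel time t = x/v = 226 km / (0.663 m/s) = 226000 m / 0.663 m/s = 340900 s = 3.945 d.
k_d L₀/(k_2−k_d) = 0.325×13.1/(0.221−0.325) = 4.258/-0.1040 = -40.94 mg/L.
e^(−k_d t) = e^(−0.325×3.945) = 0.2774; e^(−k_2 t) = e^(−0.221×3.945) = 0.4182.
D = -40.94 × (0.2774 − 0.4182) + 1.25 × 0.4182 = 5.761 + 0.5227 = 6.284 mg/L.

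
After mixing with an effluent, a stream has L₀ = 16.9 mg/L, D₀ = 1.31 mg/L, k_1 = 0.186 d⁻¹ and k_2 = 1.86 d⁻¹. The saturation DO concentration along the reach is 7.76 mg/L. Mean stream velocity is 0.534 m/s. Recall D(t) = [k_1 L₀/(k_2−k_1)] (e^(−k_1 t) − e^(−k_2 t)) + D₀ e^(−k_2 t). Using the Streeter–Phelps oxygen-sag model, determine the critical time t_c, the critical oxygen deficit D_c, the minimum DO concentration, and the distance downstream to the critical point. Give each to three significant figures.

t_c = [1/(k_2−k_1)] ln[(k_2/k_1)(1 − D₀(k_2−k_1)/(k_1 L₀))]
= [1/(1.86−0.186)] ln[(1.86/0.186)(1 − 1.31×1.674/(0.186×16.9))]
= (1/1.674) ln[10.00 × 0.3024] = 0.5974 × ln(3.024) = 0.5974 × 1.106 = 0.6610 d.
D_c = (k_1/k_2) L₀ e^(−k_1 t_c) = (0.186/1.86) × 16.9 × e^(−0.186×0.6610) = 0.1000 × 16.9 × 0.8843 = 1.494 mg/L.
Minimum DO = C_s − D_c = 7.76 − 1.494 = 6.266 mg/L.
x_c = v t_c = 0.534 m/s × 0.6610 d × 86400 s/d = 30500 m ≈ 30.5 km.

t_c ≈ 0.661 d; D_c ≈ 1.49 mg/L; min DO ≈ 6.27 mg/L; x_c ≈ 30.5 km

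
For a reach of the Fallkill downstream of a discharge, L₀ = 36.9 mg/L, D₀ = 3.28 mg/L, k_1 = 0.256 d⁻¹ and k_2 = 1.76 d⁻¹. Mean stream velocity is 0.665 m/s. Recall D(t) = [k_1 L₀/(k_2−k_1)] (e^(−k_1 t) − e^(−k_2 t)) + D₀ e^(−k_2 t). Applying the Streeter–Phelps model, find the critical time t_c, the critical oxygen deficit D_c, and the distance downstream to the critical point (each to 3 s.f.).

t_c ≈ 0.791 d; D_c ≈ 4.38 mg/L; x_c ≈ 45.4 km

At the critical point dD/dt = 0, so k_1 L₀ e^(−k_1 t) = k_2 D. Substituting D(t) from the Streeter–Phelps equation and solving for t gives
t_c = ln[(k_2/k_1)(1 − D₀(k_2−k_1)/(k_1 L₀))] / (k_2−k_1).
Here k_2−k_1 = 1.504 d⁻¹ and 1 − D₀(k_2−k_1)/(k_1 L₀) = 1 − 3.28×1.504/(0.256×36.9) = 0.4778, so
t_c = ln(6.875 × 0.4778) / 1.504 = 1.189 / 1.504 = 0.7907 d.
D_c = (k_1/k_2) L₀ e^(−k_1 t_c) = (0.256/1.76) × 36.9 × e^(−0.256×0.7907) = 0.1455 × 36.9 × 0.8167 = 4.384 mg/L.
x_c = v t_c = 0.665 m/s × 0.7907 d × 86400 s/d = 45430 m ≈ 45.4 km.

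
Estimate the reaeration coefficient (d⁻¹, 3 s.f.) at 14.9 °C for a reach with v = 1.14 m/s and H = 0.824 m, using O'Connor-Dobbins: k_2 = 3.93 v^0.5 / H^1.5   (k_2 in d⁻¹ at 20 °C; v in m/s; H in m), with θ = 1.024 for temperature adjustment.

k_2(20) = 3.93 × 1.14^0.5 / 0.824^1.5 = 3.93 × 1.068 / 0.7480 = 5.610 d⁻¹.
k_2(14.9) = 5.610 × 1.024^(14.9−20) = 5.610 × 0.8861 = 4.971 d⁻¹.

k_2 ≈ 4.97 d⁻¹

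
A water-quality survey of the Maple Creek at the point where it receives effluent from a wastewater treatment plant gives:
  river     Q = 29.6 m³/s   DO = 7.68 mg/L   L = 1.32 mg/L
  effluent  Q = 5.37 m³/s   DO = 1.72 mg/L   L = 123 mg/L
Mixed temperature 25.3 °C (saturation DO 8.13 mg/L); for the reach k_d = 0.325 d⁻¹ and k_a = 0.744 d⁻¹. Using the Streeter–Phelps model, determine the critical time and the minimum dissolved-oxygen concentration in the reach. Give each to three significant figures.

t_c ≈ 1.76 d; minimum DO ≈ 3.19 mg/L

Mixed DO = (29.6×7.68 + 5.37×1.72)/(29.6+5.37) = 236.6/34.97 = 6.765 mg/L.
Mixed L₀ = (29.6×1.32 + 5.37×123)/(34.97) = 699.6/34.97 = 20.01 mg/L.
Initial deficit D₀ = C_s − DO₀ = 8.13 − 6.765 = 1.365 mg/L.
t_c = (1/0.4190) ln[(0.744/0.325)(1 − 1.365×0.4190/(0.325×20.01))] = 2.387 × ln(2.088) = 1.757 d.
D_c = (0.325/0.744) × 20.01 × e^(−0.325×1.757) = 0.4368 × 20.01 × 0.5650 = 4.937 mg/L.
Minimum DO = 8.13 − 4.937 = 3.193 mg/L.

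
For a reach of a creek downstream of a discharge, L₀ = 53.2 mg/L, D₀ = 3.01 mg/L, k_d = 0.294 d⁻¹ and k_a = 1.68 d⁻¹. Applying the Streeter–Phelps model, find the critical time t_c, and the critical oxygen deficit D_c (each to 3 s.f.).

t_c ≈ 1.03 d; D_c ≈ 6.87 mg/L

At the critical point dD/dt = 0, so k_d L₀ e^(−k_d t) = k_a D. Substituting D(t) from the Streeter–Phelps equation and solving for t gives
t_c = ln[(k_a/k_d)(1 − D₀(k_a−k_d)/(k_d L₀))] / (k_a−k_d).
Here k_a−k_d = 1.386 d⁻¹ and 1 − D₀(k_a−k_d)/(k_d L₀) = 1 − 3.01×1.386/(0.294×53.2) = 0.7333, so
t_c = ln(5.714 × 0.7333) / 1.386 = 1.433 / 1.386 = 1.034 d.
D_c = (k_d/k_a) L₀ e^(−k_d t_c) = (0.294/1.68) × 53.2 × e^(−0.294×1.034) = 0.1750 × 53.2 × 0.7379 = 6.870 mg/L.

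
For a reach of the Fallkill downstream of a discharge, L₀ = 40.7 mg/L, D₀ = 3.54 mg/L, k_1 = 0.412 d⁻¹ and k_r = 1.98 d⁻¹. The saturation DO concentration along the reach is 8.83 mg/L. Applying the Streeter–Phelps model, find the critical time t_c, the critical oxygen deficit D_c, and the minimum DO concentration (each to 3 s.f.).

t_c ≈ 0.745 d; D_c ≈ 6.23 mg/L; min DO ≈ 2.60 mg/L

At the critical point dD/dt = 0, so k_1 L₀ e^(−k_1 t) = k_r D. Substituting D(t) from the Streeter–Phelps equation and solving for t gives
t_c = ln[(k_r/k_1)(1 − D₀(k_r−k_1)/(k_1 L₀))] / (k_r−k_1).
Here k_r−k_1 = 1.568 d⁻¹ and 1 − D₀(k_r−k_1)/(k_1 L₀) = 1 − 3.54×1.568/(0.412×40.7) = 0.6690, so
t_c = ln(4.806 × 0.6690) / 1.568 = 1.168 / 1.568 = 0.7448 d.
L(t_c) = L₀ e^(−k_1 t_c) = 40.7 × 0.7358 = 29.95 mg/L, and at the critical point k_r D_c = k_1 L, so D_c = (0.412/1.98) × 29.95 = 6.231 mg/L.
Minimum DO = C_s − D_c = 8.83 − 6.231 = 2.599 mg/L.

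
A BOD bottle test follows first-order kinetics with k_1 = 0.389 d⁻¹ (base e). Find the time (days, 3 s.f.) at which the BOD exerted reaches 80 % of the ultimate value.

t ≈ 4.14 d

y/L₀ = 1 − e^(−k_1 t) = 0.80 ⇒ e^(−k_1 t) = 0.200
t = −ln(0.200) / 0.389 = 1.609 / 0.389 = 4.137 d.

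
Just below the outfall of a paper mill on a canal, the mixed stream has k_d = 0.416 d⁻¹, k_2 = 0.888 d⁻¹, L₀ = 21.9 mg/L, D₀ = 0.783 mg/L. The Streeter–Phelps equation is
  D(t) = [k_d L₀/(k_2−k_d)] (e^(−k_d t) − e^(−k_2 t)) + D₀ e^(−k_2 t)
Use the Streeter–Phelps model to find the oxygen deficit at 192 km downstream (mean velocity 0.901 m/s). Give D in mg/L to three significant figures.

D ≈ 4.85 mg/L

Travel time t = x/v = 192 km / (0.901 m/s) = 192000 m / 0.901 m/s = 213100 s = 2.466 d.
k_d L₀/(k_2−k_d) = 0.416×21.9/(0.888−0.416) = 9.110/0.4720 = 19.30 mg/L.
e^(−k_d t) = e^(−0.416×2.466) = 0.3584; e^(−k_2 t) = e^(−0.888×2.466) = 0.1119.
D = 19.30 × (0.3584 − 0.1119) + 0.783 × 0.1119 = 4.758 + 0.08762 = 4.846 mg/L.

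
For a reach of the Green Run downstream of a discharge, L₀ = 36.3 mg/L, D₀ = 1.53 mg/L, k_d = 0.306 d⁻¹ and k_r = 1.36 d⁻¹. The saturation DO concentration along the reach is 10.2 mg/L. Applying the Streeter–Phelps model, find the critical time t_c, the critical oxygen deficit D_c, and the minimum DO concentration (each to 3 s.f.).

t_c ≈ 1.27 d; D_c ≈ 5.54 mg/L; min DO ≈ 4.66 mg/L

t_c = [1/(k_r−k_d)] ln[(k_r/k_d)(1 − D₀(k_r−k_d)/(k_d L₀))]
= [1/(1.36−0.306)] ln[(1.36/0.306)(1 − 1.53×1.054/(0.306×36.3))]
= (1/1.054) ln[4.444 × 0.8548] = 0.9488 × ln(3.799) = 0.9488 × 1.335 = 1.266 d.
D_c = (k_d/k_r) L₀ e^(−k_d t_c) = (0.306/1.36) × 36.3 × e^(−0.306×1.266) = 0.2250 × 36.3 × 0.6787 = 5.544 mg/L.
Minimum DO = C_s − D_c = 10.2 − 5.544 = 4.656 mg/L.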